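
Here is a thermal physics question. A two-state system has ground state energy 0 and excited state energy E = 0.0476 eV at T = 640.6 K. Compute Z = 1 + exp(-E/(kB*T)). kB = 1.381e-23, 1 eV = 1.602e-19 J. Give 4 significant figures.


Step 1: Compute beta*E = E*eV/(kB*T) = 0.0476*1.602e-19/(1.381e-23*640.6) = 0.862
Step 2: exp(-beta*E) = exp(-0.862) = 0.4223
Step 3: Z = 1 + 0.4223 = 1.422

1.422


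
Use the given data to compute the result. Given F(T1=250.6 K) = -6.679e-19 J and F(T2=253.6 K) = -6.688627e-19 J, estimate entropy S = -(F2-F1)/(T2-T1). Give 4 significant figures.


Step 1: dF = F2 - F1 = -6.688627e-19 - (-6.679e-19) = -9.627e-22 J
Step 2: dT = T2 - T1 = 253.6 - 250.6 = 3 K
Step 3: S = -dF/dT = -(-9.627e-22)/3 = 3.209e-22 J/K

3.209e-22


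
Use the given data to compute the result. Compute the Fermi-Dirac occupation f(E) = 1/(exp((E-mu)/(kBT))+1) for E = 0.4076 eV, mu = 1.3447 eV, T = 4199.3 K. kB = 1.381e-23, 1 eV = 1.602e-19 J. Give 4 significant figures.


Step 1: (E - mu) = 0.4076 - 1.3447 = -0.9371 eV
Step 2: Convert: (E-mu)*eV = -1.501e-19 J
Step 3: x = (E-mu)*eV/(kB*T) = -2.589
Step 4: f = 1/(exp(-2.589)+1) = 0.9301

0.9301


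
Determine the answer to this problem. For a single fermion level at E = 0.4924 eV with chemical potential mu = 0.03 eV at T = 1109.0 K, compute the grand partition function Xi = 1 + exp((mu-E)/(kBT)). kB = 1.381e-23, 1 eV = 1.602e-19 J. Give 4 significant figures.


Step 1: (mu - E) = 0.03 - 0.4924 = -0.4624 eV
Step 2: x = (mu-E)*eV/(kB*T) = -0.4624*1.602e-19/(1.381e-23*1109.0) = -4.837
Step 3: exp(x) = 0.007933
Step 4: Xi = 1 + 0.007933 = 1.008

1.008


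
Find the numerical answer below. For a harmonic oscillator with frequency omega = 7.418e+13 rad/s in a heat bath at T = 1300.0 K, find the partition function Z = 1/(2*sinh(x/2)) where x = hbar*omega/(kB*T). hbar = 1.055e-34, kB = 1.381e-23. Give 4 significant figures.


Step 1: Compute x = hbar*omega/(kB*T) = 1.055e-34*7.418e+13/(1.381e-23*1300.0) = 0.4359
Step 2: x/2 = 0.218
Step 3: sinh(x/2) = 0.2197
Step 4: Z = 1/(2*0.2197) = 2.276

2.276


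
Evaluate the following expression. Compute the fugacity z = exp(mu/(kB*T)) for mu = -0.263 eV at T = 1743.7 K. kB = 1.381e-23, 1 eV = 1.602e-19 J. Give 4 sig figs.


Step 1: Convert mu to Joules: -0.263*1.602e-19 = -4.213e-20 J
Step 2: kB*T = 1.381e-23*1743.7 = 2.408e-20 J
Step 3: mu/(kB*T) = -1.75
Step 4: z = exp(-1.75) = 0.1738

0.1738


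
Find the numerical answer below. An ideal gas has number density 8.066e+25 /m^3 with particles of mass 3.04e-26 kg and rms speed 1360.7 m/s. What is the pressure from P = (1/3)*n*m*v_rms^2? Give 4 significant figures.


Step 1: v_rms^2 = 1360.7^2 = 1.852e+06
Step 2: n*m = 8.066e+25*3.04e-26 = 2.452
Step 3: P = (1/3)*2.452*1.852e+06 = 1.513e+06 Pa

1.513e+06


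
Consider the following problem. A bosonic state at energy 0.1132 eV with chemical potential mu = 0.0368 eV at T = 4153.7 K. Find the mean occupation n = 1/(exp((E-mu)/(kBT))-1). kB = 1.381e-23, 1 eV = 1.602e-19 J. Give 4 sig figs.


Step 1: (E - mu) = 0.0764 eV
Step 2: x = (E-mu)*eV/(kB*T) = 0.0764*1.602e-19/(1.381e-23*4153.7) = 0.2134
Step 3: exp(x) = 1.238
Step 4: n = 1/(exp(x)-1) = 4.205

4.205


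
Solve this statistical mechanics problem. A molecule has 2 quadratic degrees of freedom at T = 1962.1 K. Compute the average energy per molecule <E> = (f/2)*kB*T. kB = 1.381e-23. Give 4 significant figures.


Step 1: f/2 = 2/2 = 1
Step 2: kB*T = 1.381e-23 * 1962.1 = 2.71e-20
Step 3: <E> = 1 * 2.71e-20 = 2.71e-20 J

2.71e-20


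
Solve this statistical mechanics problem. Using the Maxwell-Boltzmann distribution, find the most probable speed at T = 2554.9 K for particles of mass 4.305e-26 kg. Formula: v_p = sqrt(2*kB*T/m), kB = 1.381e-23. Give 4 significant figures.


Step 1: Numerator = 2*kB*T = 2*1.381e-23*2554.9 = 7.057e-20
Step 2: Ratio = 7.057e-20 / 4.305e-26 = 1.639e+06
Step 3: v_p = sqrt(1.639e+06) = 1280 m/s

1280


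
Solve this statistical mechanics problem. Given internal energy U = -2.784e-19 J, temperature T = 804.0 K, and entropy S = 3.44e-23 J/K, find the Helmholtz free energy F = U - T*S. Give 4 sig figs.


Step 1: T*S = 804.0 * 3.44e-23 = 2.766e-20 J
Step 2: F = U - T*S = -2.784e-19 - 2.766e-20
Step 3: F = -3.061e-19 J

-3.061e-19


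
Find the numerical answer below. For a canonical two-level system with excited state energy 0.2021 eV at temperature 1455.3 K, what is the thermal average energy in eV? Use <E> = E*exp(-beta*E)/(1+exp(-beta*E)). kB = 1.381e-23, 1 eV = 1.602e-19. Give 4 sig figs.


Step 1: beta*E = 0.2021*1.602e-19/(1.381e-23*1455.3) = 1.611
Step 2: exp(-beta*E) = 0.1997
Step 3: <E> = 0.2021*0.1997/(1+0.1997) = 0.03364 eV

0.03364


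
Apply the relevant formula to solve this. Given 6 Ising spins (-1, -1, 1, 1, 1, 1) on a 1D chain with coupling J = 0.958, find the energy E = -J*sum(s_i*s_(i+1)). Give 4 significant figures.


Step 1: Nearest-neighbor products: 1, -1, 1, 1, 1
Step 2: Sum of products = 3
Step 3: E = -0.958 * 3 = -2.874

-2.874


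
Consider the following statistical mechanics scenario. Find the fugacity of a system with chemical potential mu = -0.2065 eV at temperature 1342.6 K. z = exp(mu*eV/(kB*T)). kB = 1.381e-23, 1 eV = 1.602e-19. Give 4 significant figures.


Step 1: Convert mu to Joules: -0.2065*1.602e-19 = -3.308e-20 J
Step 2: kB*T = 1.381e-23*1342.6 = 1.854e-20 J
Step 3: mu/(kB*T) = -1.784
Step 4: z = exp(-1.784) = 0.1679

0.1679


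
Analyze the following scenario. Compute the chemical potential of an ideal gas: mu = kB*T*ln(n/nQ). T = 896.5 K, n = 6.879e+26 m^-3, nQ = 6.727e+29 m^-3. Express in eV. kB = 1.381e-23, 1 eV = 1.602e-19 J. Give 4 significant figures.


Step 1: n/nQ = 6.879e+26/6.727e+29 = 0.001023
Step 2: ln(n/nQ) = -6.885
Step 3: mu = kB*T*ln(n/nQ) = 1.238e-20*-6.885 = -8.525e-20 J
Step 4: Convert to eV: -8.525e-20/1.602e-19 = -0.5321 eV

-0.5321


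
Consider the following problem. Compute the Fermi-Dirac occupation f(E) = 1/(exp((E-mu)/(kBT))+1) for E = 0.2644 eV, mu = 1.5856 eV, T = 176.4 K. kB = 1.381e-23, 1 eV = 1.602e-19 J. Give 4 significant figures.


Step 1: (E - mu) = 0.2644 - 1.5856 = -1.321 eV
Step 2: Convert: (E-mu)*eV = -2.117e-19 J
Step 3: x = (E-mu)*eV/(kB*T) = -86.88
Step 4: f = 1/(exp(-86.88)+1) = 1

1


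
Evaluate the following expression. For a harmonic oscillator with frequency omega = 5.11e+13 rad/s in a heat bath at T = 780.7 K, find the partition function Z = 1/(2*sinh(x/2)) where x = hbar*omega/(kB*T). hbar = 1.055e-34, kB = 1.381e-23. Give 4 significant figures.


Step 1: Compute x = hbar*omega/(kB*T) = 1.055e-34*5.11e+13/(1.381e-23*780.7) = 0.5
Step 2: x/2 = 0.25
Step 3: sinh(x/2) = 0.2526
Step 4: Z = 1/(2*0.2526) = 1.979

1.979


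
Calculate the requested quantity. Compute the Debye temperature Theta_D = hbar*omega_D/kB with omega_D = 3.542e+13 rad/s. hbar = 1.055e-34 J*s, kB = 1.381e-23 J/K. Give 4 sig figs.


Step 1: hbar*omega_D = 1.055e-34 * 3.542e+13 = 3.737e-21 J
Step 2: Theta_D = 3.737e-21 / 1.381e-23
Step 3: Theta_D = 270.6 K

270.6


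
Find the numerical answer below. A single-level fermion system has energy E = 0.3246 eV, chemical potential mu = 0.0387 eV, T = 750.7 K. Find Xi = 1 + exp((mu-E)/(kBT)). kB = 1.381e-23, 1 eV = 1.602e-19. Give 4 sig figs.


Step 1: (mu - E) = 0.0387 - 0.3246 = -0.2859 eV
Step 2: x = (mu-E)*eV/(kB*T) = -0.2859*1.602e-19/(1.381e-23*750.7) = -4.418
Step 3: exp(x) = 0.01206
Step 4: Xi = 1 + 0.01206 = 1.012

1.012


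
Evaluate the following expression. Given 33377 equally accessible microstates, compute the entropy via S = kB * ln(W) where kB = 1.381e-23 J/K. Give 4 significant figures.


Step 1: ln(W) = ln(33377) = 10.42
Step 2: S = kB * ln(W) = 1.381e-23 * 10.42
Step 3: S = 1.438e-22 J/K

1.438e-22


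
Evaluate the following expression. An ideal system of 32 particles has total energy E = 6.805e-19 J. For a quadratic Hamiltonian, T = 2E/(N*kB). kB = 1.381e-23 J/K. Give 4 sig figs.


Step 1: Numerator = 2*E = 2*6.805e-19 = 1.361e-18 J
Step 2: Denominator = N*kB = 32*1.381e-23 = 4.419e-22
Step 3: T = 1.361e-18 / 4.419e-22 = 3080 K

3080


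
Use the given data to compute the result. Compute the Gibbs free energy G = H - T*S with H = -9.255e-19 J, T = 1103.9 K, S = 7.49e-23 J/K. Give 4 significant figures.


Step 1: T*S = 1103.9 * 7.49e-23 = 8.268e-20 J
Step 2: G = H - T*S = -9.255e-19 - 8.268e-20
Step 3: G = -1.008e-18 J

-1.008e-18


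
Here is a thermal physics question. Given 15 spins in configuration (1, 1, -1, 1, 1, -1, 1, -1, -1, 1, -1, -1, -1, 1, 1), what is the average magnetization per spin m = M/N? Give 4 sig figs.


Step 1: Count up spins (+1): 8, down spins (-1): 7
Step 2: Total magnetization M = 8 - 7 = 1
Step 3: m = M/N = 1/15 = 0.06667

0.06667


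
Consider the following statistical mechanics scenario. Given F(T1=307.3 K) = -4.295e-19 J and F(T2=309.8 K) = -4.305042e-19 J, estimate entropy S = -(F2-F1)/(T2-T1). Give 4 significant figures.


Step 1: dF = F2 - F1 = -4.305042e-19 - (-4.295e-19) = -1.0042e-21 J
Step 2: dT = T2 - T1 = 309.8 - 307.3 = 2.5 K
Step 3: S = -dF/dT = -(-1.0042e-21)/2.5 = 4.017e-22 J/K

4.017e-22


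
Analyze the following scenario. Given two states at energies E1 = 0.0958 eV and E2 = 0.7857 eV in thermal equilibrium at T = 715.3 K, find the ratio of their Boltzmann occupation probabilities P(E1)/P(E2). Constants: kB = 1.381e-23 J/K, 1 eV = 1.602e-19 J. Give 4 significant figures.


Step 1: Compute energy difference dE = E1 - E2 = 0.0958 - 0.7857 = -0.6899 eV
Step 2: Convert to Joules: dE_J = -0.6899 * 1.602e-19 = -1.105e-19 J
Step 3: Compute exponent = -dE_J / (kB * T) = -(-1.105e-19) / (1.381e-23 * 715.3) = 11.19
Step 4: P(E1)/P(E2) = exp(11.19) = 7.228e+04

7.228e+04


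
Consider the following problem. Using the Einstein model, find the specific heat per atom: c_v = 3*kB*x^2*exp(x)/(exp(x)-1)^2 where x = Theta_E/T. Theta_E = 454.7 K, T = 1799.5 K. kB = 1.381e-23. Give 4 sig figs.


Step 1: x = Theta_E/T = 454.7/1799.5 = 0.2527
Step 2: x^2 = 0.06385
Step 3: exp(x) = 1.287
Step 4: c_v = 3*1.381e-23*0.06385*1.287/(1.287-1)^2 = 4.121e-23

4.121e-23


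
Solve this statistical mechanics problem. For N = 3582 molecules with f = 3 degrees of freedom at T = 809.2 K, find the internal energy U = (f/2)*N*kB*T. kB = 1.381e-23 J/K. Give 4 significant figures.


Step 1: f/2 = 3/2 = 1.5
Step 2: N*kB*T = 3582*1.381e-23*809.2 = 4.003e-17
Step 3: U = 1.5 * 4.003e-17 = 6.004e-17 J

6.004e-17


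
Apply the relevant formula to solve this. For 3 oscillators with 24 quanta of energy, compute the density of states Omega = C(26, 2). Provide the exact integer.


Step 1: Use binomial coefficient C(26, 2)
Step 2: Numerator = 26! / 24!
Step 3: Denominator = 2!
Step 4: Omega = 325

325


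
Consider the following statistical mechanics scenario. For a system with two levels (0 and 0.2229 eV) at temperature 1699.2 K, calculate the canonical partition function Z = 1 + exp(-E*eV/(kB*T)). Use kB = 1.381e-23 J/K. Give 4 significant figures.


Step 1: Compute beta*E = E*eV/(kB*T) = 0.2229*1.602e-19/(1.381e-23*1699.2) = 1.522
Step 2: exp(-beta*E) = exp(-1.522) = 0.2183
Step 3: Z = 1 + 0.2183 = 1.218

1.218


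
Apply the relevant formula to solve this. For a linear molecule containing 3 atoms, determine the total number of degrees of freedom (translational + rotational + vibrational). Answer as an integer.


Step 1: Translational DOF = 3
Step 2: Rotational DOF (linear) = 2
Step 3: Vibrational DOF = 3*3 - 5 = 4
Step 4: Total = 3 + 2 + 4 = 9

9


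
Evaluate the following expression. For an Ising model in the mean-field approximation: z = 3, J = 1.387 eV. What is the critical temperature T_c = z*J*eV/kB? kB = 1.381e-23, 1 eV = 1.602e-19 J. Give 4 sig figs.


Step 1: z*J = 3*1.387 = 4.161 eV
Step 2: Convert to Joules: 4.161*1.602e-19 = 6.666e-19 J
Step 3: T_c = 6.666e-19 / 1.381e-23 = 4.827e+04 K

4.827e+04


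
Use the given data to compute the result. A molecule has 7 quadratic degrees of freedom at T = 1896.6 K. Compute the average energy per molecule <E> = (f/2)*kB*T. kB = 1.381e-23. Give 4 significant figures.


Step 1: f/2 = 7/2 = 3.5
Step 2: kB*T = 1.381e-23 * 1896.6 = 2.619e-20
Step 3: <E> = 3.5 * 2.619e-20 = 9.167e-20 J

9.167e-20


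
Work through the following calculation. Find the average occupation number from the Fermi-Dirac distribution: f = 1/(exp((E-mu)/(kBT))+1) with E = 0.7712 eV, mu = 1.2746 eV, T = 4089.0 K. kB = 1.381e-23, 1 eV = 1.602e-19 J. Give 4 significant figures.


Step 1: (E - mu) = 0.7712 - 1.2746 = -0.5034 eV
Step 2: Convert: (E-mu)*eV = -8.064e-20 J
Step 3: x = (E-mu)*eV/(kB*T) = -1.428
Step 4: f = 1/(exp(-1.428)+1) = 0.8066

0.8066


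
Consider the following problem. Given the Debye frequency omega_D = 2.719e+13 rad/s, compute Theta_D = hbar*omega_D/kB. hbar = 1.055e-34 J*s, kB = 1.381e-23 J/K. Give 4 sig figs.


Step 1: hbar*omega_D = 1.055e-34 * 2.719e+13 = 2.869e-21 J
Step 2: Theta_D = 2.869e-21 / 1.381e-23
Step 3: Theta_D = 207.7 K

207.7


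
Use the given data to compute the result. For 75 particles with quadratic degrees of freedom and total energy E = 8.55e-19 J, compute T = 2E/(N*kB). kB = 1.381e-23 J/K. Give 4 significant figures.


Step 1: Numerator = 2*E = 2*8.55e-19 = 1.71e-18 J
Step 2: Denominator = N*kB = 75*1.381e-23 = 1.036e-21
Step 3: T = 1.71e-18 / 1.036e-21 = 1651 K

1651


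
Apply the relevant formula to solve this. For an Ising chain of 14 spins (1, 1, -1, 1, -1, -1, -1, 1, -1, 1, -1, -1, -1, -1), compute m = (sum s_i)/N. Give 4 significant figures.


Step 1: Count up spins (+1): 5, down spins (-1): 9
Step 2: Total magnetization M = 5 - 9 = -4
Step 3: m = M/N = -4/14 = -0.2857

-0.2857


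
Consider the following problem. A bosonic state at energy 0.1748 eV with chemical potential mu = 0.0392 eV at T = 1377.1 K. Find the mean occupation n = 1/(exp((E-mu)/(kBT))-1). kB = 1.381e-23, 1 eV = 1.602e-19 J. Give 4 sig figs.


Step 1: (E - mu) = 0.1356 eV
Step 2: x = (E-mu)*eV/(kB*T) = 0.1356*1.602e-19/(1.381e-23*1377.1) = 1.142
Step 3: exp(x) = 3.134
Step 4: n = 1/(exp(x)-1) = 0.4686

0.4686


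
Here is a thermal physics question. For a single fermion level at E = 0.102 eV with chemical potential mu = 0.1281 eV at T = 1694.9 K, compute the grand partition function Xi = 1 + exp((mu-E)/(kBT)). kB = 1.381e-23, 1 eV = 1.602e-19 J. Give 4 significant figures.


Step 1: (mu - E) = 0.1281 - 0.102 = 0.0261 eV
Step 2: x = (mu-E)*eV/(kB*T) = 0.0261*1.602e-19/(1.381e-23*1694.9) = 0.1786
Step 3: exp(x) = 1.196
Step 4: Xi = 1 + 1.196 = 2.196

2.196


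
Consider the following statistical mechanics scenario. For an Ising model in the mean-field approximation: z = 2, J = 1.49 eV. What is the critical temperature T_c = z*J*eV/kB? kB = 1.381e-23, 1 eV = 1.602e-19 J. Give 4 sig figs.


Step 1: z*J = 2*1.49 = 2.98 eV
Step 2: Convert to Joules: 2.98*1.602e-19 = 4.774e-19 J
Step 3: T_c = 4.774e-19 / 1.381e-23 = 3.457e+04 K

3.457e+04


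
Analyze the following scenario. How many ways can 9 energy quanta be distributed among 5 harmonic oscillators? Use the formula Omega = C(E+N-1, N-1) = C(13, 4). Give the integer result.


Step 1: Use binomial coefficient C(13, 4)
Step 2: Numerator = 13! / 9!
Step 3: Denominator = 4!
Step 4: Omega = 715

715


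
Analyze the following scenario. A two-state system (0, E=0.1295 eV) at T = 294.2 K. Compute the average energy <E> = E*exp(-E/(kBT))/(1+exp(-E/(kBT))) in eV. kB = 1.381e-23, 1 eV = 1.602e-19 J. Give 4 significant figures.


Step 1: beta*E = 0.1295*1.602e-19/(1.381e-23*294.2) = 5.106
Step 2: exp(-beta*E) = 0.006059
Step 3: <E> = 0.1295*0.006059/(1+0.006059) = 0.0007799 eV

0.0007799


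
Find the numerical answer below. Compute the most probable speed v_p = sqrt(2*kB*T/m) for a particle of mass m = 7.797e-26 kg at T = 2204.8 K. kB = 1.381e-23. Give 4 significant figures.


Step 1: Numerator = 2*kB*T = 2*1.381e-23*2204.8 = 6.09e-20
Step 2: Ratio = 6.09e-20 / 7.797e-26 = 7.81e+05
Step 3: v_p = sqrt(7.81e+05) = 883.8 m/s

883.8


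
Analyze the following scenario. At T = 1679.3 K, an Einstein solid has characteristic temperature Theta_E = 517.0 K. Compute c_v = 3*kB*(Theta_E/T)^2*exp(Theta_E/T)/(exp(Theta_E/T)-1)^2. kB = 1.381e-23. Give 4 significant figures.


Step 1: x = Theta_E/T = 517.0/1679.3 = 0.3079
Step 2: x^2 = 0.09478
Step 3: exp(x) = 1.361
Step 4: c_v = 3*1.381e-23*0.09478*1.361/(1.361-1)^2 = 4.11e-23

4.11e-23


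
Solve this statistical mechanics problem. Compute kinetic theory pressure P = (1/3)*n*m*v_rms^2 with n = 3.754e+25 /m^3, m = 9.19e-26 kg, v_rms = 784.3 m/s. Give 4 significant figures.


Step 1: v_rms^2 = 784.3^2 = 6.151e+05
Step 2: n*m = 3.754e+25*9.19e-26 = 3.45
Step 3: P = (1/3)*3.45*6.151e+05 = 7.074e+05 Pa

7.074e+05


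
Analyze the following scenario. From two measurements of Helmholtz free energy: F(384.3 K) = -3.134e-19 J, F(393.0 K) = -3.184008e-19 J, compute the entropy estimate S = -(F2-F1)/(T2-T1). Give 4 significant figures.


Step 1: dF = F2 - F1 = -3.184008e-19 - (-3.134e-19) = -5.0008e-21 J
Step 2: dT = T2 - T1 = 393.0 - 384.3 = 8.7 K
Step 3: S = -dF/dT = -(-5.0008e-21)/8.7 = 5.748e-22 J/K

5.748e-22


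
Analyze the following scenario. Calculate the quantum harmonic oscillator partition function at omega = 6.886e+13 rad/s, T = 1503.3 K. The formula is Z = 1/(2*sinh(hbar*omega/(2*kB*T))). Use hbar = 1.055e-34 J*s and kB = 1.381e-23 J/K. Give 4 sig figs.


Step 1: Compute x = hbar*omega/(kB*T) = 1.055e-34*6.886e+13/(1.381e-23*1503.3) = 0.3499
Step 2: x/2 = 0.175
Step 3: sinh(x/2) = 0.1759
Step 4: Z = 1/(2*0.1759) = 2.843

2.843


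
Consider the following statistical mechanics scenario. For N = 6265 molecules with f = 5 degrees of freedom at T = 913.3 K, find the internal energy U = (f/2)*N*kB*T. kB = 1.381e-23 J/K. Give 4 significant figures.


Step 1: f/2 = 5/2 = 2.5
Step 2: N*kB*T = 6265*1.381e-23*913.3 = 7.902e-17
Step 3: U = 2.5 * 7.902e-17 = 1.975e-16 J

1.975e-16


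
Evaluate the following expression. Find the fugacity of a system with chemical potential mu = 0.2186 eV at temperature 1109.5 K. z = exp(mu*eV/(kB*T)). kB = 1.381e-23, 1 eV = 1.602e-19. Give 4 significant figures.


Step 1: Convert mu to Joules: 0.2186*1.602e-19 = 3.502e-20 J
Step 2: kB*T = 1.381e-23*1109.5 = 1.532e-20 J
Step 3: mu/(kB*T) = 2.286
Step 4: z = exp(2.286) = 9.831

9.831


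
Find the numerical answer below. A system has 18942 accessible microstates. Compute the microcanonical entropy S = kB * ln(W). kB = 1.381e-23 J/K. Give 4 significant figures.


Step 1: ln(W) = ln(18942) = 9.849
Step 2: S = kB * ln(W) = 1.381e-23 * 9.849
Step 3: S = 1.36e-22 J/K

1.36e-22


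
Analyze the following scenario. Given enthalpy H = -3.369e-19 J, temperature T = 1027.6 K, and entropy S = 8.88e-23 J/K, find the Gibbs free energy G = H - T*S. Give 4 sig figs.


Step 1: T*S = 1027.6 * 8.88e-23 = 9.125e-20 J
Step 2: G = H - T*S = -3.369e-19 - 9.125e-20
Step 3: G = -4.282e-19 J

-4.282e-19


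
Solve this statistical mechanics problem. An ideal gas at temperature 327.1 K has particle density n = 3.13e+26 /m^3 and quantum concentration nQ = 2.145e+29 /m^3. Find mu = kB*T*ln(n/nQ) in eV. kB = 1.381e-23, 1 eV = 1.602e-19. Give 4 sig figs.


Step 1: n/nQ = 3.13e+26/2.145e+29 = 0.001459
Step 2: ln(n/nQ) = -6.53
Step 3: mu = kB*T*ln(n/nQ) = 4.517e-21*-6.53 = -2.95e-20 J
Step 4: Convert to eV: -2.95e-20/1.602e-19 = -0.1841 eV

-0.1841


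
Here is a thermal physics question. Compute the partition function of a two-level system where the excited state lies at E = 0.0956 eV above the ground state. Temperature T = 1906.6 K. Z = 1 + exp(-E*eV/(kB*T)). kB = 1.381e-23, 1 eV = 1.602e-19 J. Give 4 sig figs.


Step 1: Compute beta*E = E*eV/(kB*T) = 0.0956*1.602e-19/(1.381e-23*1906.6) = 0.5817
Step 2: exp(-beta*E) = exp(-0.5817) = 0.559
Step 3: Z = 1 + 0.559 = 1.559

1.559


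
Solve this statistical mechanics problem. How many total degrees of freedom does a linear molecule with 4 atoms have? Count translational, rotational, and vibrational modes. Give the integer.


Step 1: Translational DOF = 3
Step 2: Rotational DOF (linear) = 2
Step 3: Vibrational DOF = 3*4 - 5 = 7
Step 4: Total = 3 + 2 + 7 = 12

12


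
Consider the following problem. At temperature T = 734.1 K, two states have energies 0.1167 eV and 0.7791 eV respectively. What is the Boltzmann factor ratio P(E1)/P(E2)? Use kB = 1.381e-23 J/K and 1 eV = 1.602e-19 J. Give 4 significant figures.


Step 1: Compute energy difference dE = E1 - E2 = 0.1167 - 0.7791 = -0.6624 eV
Step 2: Convert to Joules: dE_J = -0.6624 * 1.602e-19 = -1.061e-19 J
Step 3: Compute exponent = -dE_J / (kB * T) = -(-1.061e-19) / (1.381e-23 * 734.1) = 10.47
Step 4: P(E1)/P(E2) = exp(10.47) = 3.515e+04

3.515e+04


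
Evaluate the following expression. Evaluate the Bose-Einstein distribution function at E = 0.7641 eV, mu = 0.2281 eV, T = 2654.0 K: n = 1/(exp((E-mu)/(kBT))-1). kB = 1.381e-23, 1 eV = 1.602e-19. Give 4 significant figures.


Step 1: (E - mu) = 0.536 eV
Step 2: x = (E-mu)*eV/(kB*T) = 0.536*1.602e-19/(1.381e-23*2654.0) = 2.343
Step 3: exp(x) = 10.41
Step 4: n = 1/(exp(x)-1) = 0.1063

0.1063


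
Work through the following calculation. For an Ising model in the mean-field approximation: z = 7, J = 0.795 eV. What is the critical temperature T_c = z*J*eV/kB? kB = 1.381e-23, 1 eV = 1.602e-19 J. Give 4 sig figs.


Step 1: z*J = 7*0.795 = 5.565 eV
Step 2: Convert to Joules: 5.565*1.602e-19 = 8.915e-19 J
Step 3: T_c = 8.915e-19 / 1.381e-23 = 6.456e+04 K

6.456e+04


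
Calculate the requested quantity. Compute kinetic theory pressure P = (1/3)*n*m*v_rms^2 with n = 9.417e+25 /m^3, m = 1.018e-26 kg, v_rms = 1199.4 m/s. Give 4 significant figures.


Step 1: v_rms^2 = 1199.4^2 = 1.439e+06
Step 2: n*m = 9.417e+25*1.018e-26 = 0.9587
Step 3: P = (1/3)*0.9587*1.439e+06 = 4.597e+05 Pa

4.597e+05


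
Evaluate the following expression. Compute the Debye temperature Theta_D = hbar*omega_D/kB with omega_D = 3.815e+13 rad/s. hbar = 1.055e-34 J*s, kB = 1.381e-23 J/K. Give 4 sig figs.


Step 1: hbar*omega_D = 1.055e-34 * 3.815e+13 = 4.025e-21 J
Step 2: Theta_D = 4.025e-21 / 1.381e-23
Step 3: Theta_D = 291.4 K

291.4


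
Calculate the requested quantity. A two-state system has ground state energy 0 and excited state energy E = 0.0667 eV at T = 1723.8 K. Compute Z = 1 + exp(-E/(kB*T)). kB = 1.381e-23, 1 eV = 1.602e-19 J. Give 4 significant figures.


Step 1: Compute beta*E = E*eV/(kB*T) = 0.0667*1.602e-19/(1.381e-23*1723.8) = 0.4489
Step 2: exp(-beta*E) = exp(-0.4489) = 0.6384
Step 3: Z = 1 + 0.6384 = 1.638

1.638


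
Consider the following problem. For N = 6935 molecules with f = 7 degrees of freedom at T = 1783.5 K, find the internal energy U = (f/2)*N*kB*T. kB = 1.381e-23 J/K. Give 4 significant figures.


Step 1: f/2 = 7/2 = 3.5
Step 2: N*kB*T = 6935*1.381e-23*1783.5 = 1.708e-16
Step 3: U = 3.5 * 1.708e-16 = 5.978e-16 J

5.978e-16


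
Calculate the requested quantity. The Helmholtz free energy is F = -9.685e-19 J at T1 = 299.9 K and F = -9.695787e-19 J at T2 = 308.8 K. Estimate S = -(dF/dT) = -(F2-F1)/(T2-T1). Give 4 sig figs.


Step 1: dF = F2 - F1 = -9.695787e-19 - (-9.685e-19) = -1.0787e-21 J
Step 2: dT = T2 - T1 = 308.8 - 299.9 = 8.9 K
Step 3: S = -dF/dT = -(-1.0787e-21)/8.9 = 1.212e-22 J/K

1.212e-22


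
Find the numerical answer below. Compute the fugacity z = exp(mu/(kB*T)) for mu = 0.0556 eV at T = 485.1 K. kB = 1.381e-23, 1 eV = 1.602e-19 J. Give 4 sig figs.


Step 1: Convert mu to Joules: 0.0556*1.602e-19 = 8.907e-21 J
Step 2: kB*T = 1.381e-23*485.1 = 6.699e-21 J
Step 3: mu/(kB*T) = 1.33
Step 4: z = exp(1.33) = 3.779

3.779


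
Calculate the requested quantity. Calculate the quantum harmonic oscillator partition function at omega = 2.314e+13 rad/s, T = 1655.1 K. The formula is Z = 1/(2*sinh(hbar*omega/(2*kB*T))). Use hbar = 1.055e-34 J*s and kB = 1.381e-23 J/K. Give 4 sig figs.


Step 1: Compute x = hbar*omega/(kB*T) = 1.055e-34*2.314e+13/(1.381e-23*1655.1) = 0.1068
Step 2: x/2 = 0.0534
Step 3: sinh(x/2) = 0.05343
Step 4: Z = 1/(2*0.05343) = 9.358

9.358


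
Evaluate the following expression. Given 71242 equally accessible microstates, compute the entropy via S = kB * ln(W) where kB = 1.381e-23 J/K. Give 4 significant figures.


Step 1: ln(W) = ln(71242) = 11.17
Step 2: S = kB * ln(W) = 1.381e-23 * 11.17
Step 3: S = 1.543e-22 J/K

1.543e-22


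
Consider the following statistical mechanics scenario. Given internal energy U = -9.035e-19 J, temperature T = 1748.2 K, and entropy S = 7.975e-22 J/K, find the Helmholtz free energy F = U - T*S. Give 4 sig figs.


Step 1: T*S = 1748.2 * 7.975e-22 = 1.394e-18 J
Step 2: F = U - T*S = -9.035e-19 - 1.394e-18
Step 3: F = -2.298e-18 J

-2.298e-18


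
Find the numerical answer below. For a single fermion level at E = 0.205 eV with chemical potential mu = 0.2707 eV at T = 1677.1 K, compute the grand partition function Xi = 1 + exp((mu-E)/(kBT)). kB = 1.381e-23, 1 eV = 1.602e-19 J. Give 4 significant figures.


Step 1: (mu - E) = 0.2707 - 0.205 = 0.0657 eV
Step 2: x = (mu-E)*eV/(kB*T) = 0.0657*1.602e-19/(1.381e-23*1677.1) = 0.4544
Step 3: exp(x) = 1.575
Step 4: Xi = 1 + 1.575 = 2.575

2.575


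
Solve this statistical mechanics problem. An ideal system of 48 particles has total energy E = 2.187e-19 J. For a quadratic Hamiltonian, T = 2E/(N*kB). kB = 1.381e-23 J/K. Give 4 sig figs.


Step 1: Numerator = 2*E = 2*2.187e-19 = 4.374e-19 J
Step 2: Denominator = N*kB = 48*1.381e-23 = 6.629e-22
Step 3: T = 4.374e-19 / 6.629e-22 = 659.8 K

659.8


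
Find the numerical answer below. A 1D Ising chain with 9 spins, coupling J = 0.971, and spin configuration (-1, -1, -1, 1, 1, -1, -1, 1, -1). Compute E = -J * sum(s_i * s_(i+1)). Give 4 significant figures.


Step 1: Nearest-neighbor products: 1, 1, -1, 1, -1, 1, -1, -1
Step 2: Sum of products = 0
Step 3: E = -0.971 * 0 = 0

0


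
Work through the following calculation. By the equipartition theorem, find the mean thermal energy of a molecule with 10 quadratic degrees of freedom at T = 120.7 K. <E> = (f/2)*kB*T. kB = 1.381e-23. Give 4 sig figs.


Step 1: f/2 = 10/2 = 5
Step 2: kB*T = 1.381e-23 * 120.7 = 1.667e-21
Step 3: <E> = 5 * 1.667e-21 = 8.334e-21 J

8.334e-21


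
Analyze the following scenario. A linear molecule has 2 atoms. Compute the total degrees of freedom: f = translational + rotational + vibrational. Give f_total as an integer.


Step 1: Translational DOF = 3
Step 2: Rotational DOF (linear) = 2
Step 3: Vibrational DOF = 3*2 - 5 = 1
Step 4: Total = 3 + 2 + 1 = 6

6


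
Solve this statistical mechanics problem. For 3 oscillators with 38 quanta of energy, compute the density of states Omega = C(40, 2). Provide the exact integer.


Step 1: Use binomial coefficient C(40, 2)
Step 2: Numerator = 40! / 38!
Step 3: Denominator = 2!
Step 4: Omega = 780

780


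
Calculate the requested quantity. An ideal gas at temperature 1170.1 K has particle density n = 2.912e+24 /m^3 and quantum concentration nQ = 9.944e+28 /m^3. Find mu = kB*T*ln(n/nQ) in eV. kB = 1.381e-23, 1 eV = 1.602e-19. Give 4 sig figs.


Step 1: n/nQ = 2.912e+24/9.944e+28 = 2.928e-05
Step 2: ln(n/nQ) = -10.44
Step 3: mu = kB*T*ln(n/nQ) = 1.616e-20*-10.44 = -1.687e-19 J
Step 4: Convert to eV: -1.687e-19/1.602e-19 = -1.053 eV

-1.053


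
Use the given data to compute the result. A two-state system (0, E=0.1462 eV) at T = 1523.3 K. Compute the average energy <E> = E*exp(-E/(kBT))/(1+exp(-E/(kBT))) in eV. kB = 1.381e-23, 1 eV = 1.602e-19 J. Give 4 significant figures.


Step 1: beta*E = 0.1462*1.602e-19/(1.381e-23*1523.3) = 1.113
Step 2: exp(-beta*E) = 0.3285
Step 3: <E> = 0.1462*0.3285/(1+0.3285) = 0.03615 eV

0.03615


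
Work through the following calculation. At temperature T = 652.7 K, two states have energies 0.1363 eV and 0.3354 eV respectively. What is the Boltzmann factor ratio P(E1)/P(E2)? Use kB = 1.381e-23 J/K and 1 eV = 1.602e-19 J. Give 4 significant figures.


Step 1: Compute energy difference dE = E1 - E2 = 0.1363 - 0.3354 = -0.1991 eV
Step 2: Convert to Joules: dE_J = -0.1991 * 1.602e-19 = -3.19e-20 J
Step 3: Compute exponent = -dE_J / (kB * T) = -(-3.19e-20) / (1.381e-23 * 652.7) = 3.539
Step 4: P(E1)/P(E2) = exp(3.539) = 34.42

34.42


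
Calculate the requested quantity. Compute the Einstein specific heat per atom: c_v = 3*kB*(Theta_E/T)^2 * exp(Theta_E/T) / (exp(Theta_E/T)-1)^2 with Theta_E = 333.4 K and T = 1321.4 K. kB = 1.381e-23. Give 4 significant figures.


Step 1: x = Theta_E/T = 333.4/1321.4 = 0.2523
Step 2: x^2 = 0.06366
Step 3: exp(x) = 1.287
Step 4: c_v = 3*1.381e-23*0.06366*1.287/(1.287-1)^2 = 4.121e-23

4.121e-23


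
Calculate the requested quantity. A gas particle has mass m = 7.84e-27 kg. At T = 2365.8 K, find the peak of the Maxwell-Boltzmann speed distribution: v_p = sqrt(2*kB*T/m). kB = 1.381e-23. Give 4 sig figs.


Step 1: Numerator = 2*kB*T = 2*1.381e-23*2365.8 = 6.534e-20
Step 2: Ratio = 6.534e-20 / 7.84e-27 = 8.335e+06
Step 3: v_p = sqrt(8.335e+06) = 2887 m/s

2887


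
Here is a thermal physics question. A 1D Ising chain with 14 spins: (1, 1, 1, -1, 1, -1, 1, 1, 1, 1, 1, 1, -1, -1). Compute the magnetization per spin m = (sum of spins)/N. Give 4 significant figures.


Step 1: Count up spins (+1): 10, down spins (-1): 4
Step 2: Total magnetization M = 10 - 4 = 6
Step 3: m = M/N = 6/14 = 0.4286

0.4286


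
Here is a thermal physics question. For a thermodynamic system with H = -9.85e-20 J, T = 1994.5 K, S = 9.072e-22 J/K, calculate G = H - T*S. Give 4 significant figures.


Step 1: T*S = 1994.5 * 9.072e-22 = 1.809e-18 J
Step 2: G = H - T*S = -9.85e-20 - 1.809e-18
Step 3: G = -1.908e-18 J

-1.908e-18


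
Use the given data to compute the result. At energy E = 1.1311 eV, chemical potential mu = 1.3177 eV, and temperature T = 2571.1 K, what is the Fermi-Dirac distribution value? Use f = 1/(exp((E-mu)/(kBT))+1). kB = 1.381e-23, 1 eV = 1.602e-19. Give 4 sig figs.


Step 1: (E - mu) = 1.1311 - 1.3177 = -0.1866 eV
Step 2: Convert: (E-mu)*eV = -2.989e-20 J
Step 3: x = (E-mu)*eV/(kB*T) = -0.8419
Step 4: f = 1/(exp(-0.8419)+1) = 0.6989

0.6989


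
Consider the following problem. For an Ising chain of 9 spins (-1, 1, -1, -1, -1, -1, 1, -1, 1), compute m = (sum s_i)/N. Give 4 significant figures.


Step 1: Count up spins (+1): 3, down spins (-1): 6
Step 2: Total magnetization M = 3 - 6 = -3
Step 3: m = M/N = -3/9 = -0.3333

-0.3333


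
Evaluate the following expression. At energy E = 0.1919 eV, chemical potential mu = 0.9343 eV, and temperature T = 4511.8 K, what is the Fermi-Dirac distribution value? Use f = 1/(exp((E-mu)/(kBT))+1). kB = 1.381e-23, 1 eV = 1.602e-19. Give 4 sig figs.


Step 1: (E - mu) = 0.1919 - 0.9343 = -0.7424 eV
Step 2: Convert: (E-mu)*eV = -1.189e-19 J
Step 3: x = (E-mu)*eV/(kB*T) = -1.909
Step 4: f = 1/(exp(-1.909)+1) = 0.8709

0.8709


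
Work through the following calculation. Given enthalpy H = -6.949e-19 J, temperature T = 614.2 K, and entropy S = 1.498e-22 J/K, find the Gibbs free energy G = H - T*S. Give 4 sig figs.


Step 1: T*S = 614.2 * 1.498e-22 = 9.201e-20 J
Step 2: G = H - T*S = -6.949e-19 - 9.201e-20
Step 3: G = -7.869e-19 J

-7.869e-19


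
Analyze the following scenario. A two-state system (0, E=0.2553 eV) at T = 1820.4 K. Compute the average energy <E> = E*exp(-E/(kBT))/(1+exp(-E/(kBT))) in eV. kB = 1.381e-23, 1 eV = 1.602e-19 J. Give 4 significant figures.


Step 1: beta*E = 0.2553*1.602e-19/(1.381e-23*1820.4) = 1.627
Step 2: exp(-beta*E) = 0.1965
Step 3: <E> = 0.2553*0.1965/(1+0.1965) = 0.04194 eV

0.04194


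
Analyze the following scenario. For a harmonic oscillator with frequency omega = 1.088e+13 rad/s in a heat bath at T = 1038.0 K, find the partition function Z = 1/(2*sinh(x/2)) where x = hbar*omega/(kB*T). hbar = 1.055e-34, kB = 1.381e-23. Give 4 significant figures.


Step 1: Compute x = hbar*omega/(kB*T) = 1.055e-34*1.088e+13/(1.381e-23*1038.0) = 0.08007
Step 2: x/2 = 0.04004
Step 3: sinh(x/2) = 0.04005
Step 4: Z = 1/(2*0.04005) = 12.49

12.49


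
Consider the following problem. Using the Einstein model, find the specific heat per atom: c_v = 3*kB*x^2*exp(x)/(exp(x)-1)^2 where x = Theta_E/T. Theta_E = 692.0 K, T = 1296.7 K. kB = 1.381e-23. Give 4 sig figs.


Step 1: x = Theta_E/T = 692.0/1296.7 = 0.5337
Step 2: x^2 = 0.2848
Step 3: exp(x) = 1.705
Step 4: c_v = 3*1.381e-23*0.2848*1.705/(1.705-1)^2 = 4.046e-23

4.046e-23


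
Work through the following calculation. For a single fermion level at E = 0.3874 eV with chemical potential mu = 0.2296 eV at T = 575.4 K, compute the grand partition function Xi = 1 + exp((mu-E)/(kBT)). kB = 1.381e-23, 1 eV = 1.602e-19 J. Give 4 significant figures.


Step 1: (mu - E) = 0.2296 - 0.3874 = -0.1578 eV
Step 2: x = (mu-E)*eV/(kB*T) = -0.1578*1.602e-19/(1.381e-23*575.4) = -3.181
Step 3: exp(x) = 0.04153
Step 4: Xi = 1 + 0.04153 = 1.042

1.042


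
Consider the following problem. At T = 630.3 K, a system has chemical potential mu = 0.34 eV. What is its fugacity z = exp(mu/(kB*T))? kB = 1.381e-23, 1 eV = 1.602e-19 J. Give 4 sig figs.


Step 1: Convert mu to Joules: 0.34*1.602e-19 = 5.447e-20 J
Step 2: kB*T = 1.381e-23*630.3 = 8.704e-21 J
Step 3: mu/(kB*T) = 6.257
Step 4: z = exp(6.257) = 521.9

521.9


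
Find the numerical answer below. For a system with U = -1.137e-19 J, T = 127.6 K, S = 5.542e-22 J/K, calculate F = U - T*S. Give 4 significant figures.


Step 1: T*S = 127.6 * 5.542e-22 = 7.072e-20 J
Step 2: F = U - T*S = -1.137e-19 - 7.072e-20
Step 3: F = -1.844e-19 J

-1.844e-19


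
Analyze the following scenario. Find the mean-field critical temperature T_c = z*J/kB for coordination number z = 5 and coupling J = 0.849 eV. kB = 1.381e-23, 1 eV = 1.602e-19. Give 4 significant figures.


Step 1: z*J = 5*0.849 = 4.245 eV
Step 2: Convert to Joules: 4.245*1.602e-19 = 6.8e-19 J
Step 3: T_c = 6.8e-19 / 1.381e-23 = 4.924e+04 K

4.924e+04


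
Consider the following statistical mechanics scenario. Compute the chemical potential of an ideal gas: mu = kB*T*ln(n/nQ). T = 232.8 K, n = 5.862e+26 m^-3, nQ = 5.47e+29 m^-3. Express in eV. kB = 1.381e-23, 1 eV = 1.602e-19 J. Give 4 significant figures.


Step 1: n/nQ = 5.862e+26/5.47e+29 = 0.001072
Step 2: ln(n/nQ) = -6.839
Step 3: mu = kB*T*ln(n/nQ) = 3.215e-21*-6.839 = -2.199e-20 J
Step 4: Convert to eV: -2.199e-20/1.602e-19 = -0.1372 eV

-0.1372


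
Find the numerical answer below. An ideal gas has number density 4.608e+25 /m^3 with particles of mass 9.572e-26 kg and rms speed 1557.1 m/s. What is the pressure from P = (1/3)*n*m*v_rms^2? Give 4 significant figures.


Step 1: v_rms^2 = 1557.1^2 = 2.425e+06
Step 2: n*m = 4.608e+25*9.572e-26 = 4.411
Step 3: P = (1/3)*4.411*2.425e+06 = 3.565e+06 Pa

3.565e+06


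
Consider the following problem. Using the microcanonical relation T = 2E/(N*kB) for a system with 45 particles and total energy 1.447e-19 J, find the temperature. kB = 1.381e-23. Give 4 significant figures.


Step 1: Numerator = 2*E = 2*1.447e-19 = 2.894e-19 J
Step 2: Denominator = N*kB = 45*1.381e-23 = 6.215e-22
Step 3: T = 2.894e-19 / 6.215e-22 = 465.7 K

465.7


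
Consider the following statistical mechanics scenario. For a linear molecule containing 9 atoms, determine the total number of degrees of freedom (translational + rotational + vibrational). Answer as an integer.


Step 1: Translational DOF = 3
Step 2: Rotational DOF (linear) = 2
Step 3: Vibrational DOF = 3*9 - 5 = 22
Step 4: Total = 3 + 2 + 22 = 27

27


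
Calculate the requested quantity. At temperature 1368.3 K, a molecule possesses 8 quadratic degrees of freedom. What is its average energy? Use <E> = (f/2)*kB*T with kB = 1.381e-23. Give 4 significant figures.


Step 1: f/2 = 8/2 = 4
Step 2: kB*T = 1.381e-23 * 1368.3 = 1.89e-20
Step 3: <E> = 4 * 1.89e-20 = 7.558e-20 J

7.558e-20


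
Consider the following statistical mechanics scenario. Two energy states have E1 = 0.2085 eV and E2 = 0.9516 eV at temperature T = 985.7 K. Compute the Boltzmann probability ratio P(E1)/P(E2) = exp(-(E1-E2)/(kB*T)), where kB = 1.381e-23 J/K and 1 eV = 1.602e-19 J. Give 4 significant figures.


Step 1: Compute energy difference dE = E1 - E2 = 0.2085 - 0.9516 = -0.7431 eV
Step 2: Convert to Joules: dE_J = -0.7431 * 1.602e-19 = -1.19e-19 J
Step 3: Compute exponent = -dE_J / (kB * T) = -(-1.19e-19) / (1.381e-23 * 985.7) = 8.745
Step 4: P(E1)/P(E2) = exp(8.745) = 6281

6281


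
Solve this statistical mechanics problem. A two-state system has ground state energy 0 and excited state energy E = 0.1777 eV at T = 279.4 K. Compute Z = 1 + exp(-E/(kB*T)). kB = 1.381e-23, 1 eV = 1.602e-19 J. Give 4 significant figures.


Step 1: Compute beta*E = E*eV/(kB*T) = 0.1777*1.602e-19/(1.381e-23*279.4) = 7.378
Step 2: exp(-beta*E) = exp(-7.378) = 0.0006249
Step 3: Z = 1 + 0.0006249 = 1.001

1.001


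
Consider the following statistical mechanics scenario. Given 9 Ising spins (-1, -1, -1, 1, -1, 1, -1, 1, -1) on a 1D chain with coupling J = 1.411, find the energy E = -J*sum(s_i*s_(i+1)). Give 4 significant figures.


Step 1: Nearest-neighbor products: 1, 1, -1, -1, -1, -1, -1, -1
Step 2: Sum of products = -4
Step 3: E = -1.411 * -4 = 5.644

5.644


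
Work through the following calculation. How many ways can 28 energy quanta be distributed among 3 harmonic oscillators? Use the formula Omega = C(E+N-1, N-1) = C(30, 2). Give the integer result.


Step 1: Use binomial coefficient C(30, 2)
Step 2: Numerator = 30! / 28!
Step 3: Denominator = 2!
Step 4: Omega = 435

435


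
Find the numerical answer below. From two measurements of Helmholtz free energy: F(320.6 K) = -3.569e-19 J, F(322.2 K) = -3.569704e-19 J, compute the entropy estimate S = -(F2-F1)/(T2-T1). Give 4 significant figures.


Step 1: dF = F2 - F1 = -3.569704e-19 - (-3.569e-19) = -7.04e-23 J
Step 2: dT = T2 - T1 = 322.2 - 320.6 = 1.6 K
Step 3: S = -dF/dT = -(-7.04e-23)/1.6 = 4.4e-23 J/K

4.4e-23


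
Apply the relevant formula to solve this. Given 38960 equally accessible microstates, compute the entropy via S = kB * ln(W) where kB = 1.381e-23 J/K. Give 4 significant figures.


Step 1: ln(W) = ln(38960) = 10.57
Step 2: S = kB * ln(W) = 1.381e-23 * 10.57
Step 3: S = 1.46e-22 J/K

1.46e-22


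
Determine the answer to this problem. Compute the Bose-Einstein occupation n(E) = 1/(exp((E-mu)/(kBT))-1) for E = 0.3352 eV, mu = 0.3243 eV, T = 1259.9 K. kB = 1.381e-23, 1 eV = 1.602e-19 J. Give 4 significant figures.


Step 1: (E - mu) = 0.0109 eV
Step 2: x = (E-mu)*eV/(kB*T) = 0.0109*1.602e-19/(1.381e-23*1259.9) = 0.1004
Step 3: exp(x) = 1.106
Step 4: n = 1/(exp(x)-1) = 9.473

9.473


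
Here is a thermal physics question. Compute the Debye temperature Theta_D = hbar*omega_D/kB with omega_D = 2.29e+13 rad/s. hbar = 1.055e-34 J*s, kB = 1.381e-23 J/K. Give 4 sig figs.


Step 1: hbar*omega_D = 1.055e-34 * 2.29e+13 = 2.416e-21 J
Step 2: Theta_D = 2.416e-21 / 1.381e-23
Step 3: Theta_D = 174.9 K

174.9


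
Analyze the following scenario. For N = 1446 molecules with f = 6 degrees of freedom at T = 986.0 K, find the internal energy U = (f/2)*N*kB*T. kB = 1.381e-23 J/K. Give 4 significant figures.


Step 1: f/2 = 6/2 = 3.0
Step 2: N*kB*T = 1446*1.381e-23*986.0 = 1.969e-17
Step 3: U = 3.0 * 1.969e-17 = 5.907e-17 J

5.907e-17


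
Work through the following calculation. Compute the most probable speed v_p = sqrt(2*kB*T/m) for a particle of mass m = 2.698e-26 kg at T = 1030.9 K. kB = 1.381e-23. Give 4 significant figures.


Step 1: Numerator = 2*kB*T = 2*1.381e-23*1030.9 = 2.847e-20
Step 2: Ratio = 2.847e-20 / 2.698e-26 = 1.055e+06
Step 3: v_p = sqrt(1.055e+06) = 1027 m/s

1027


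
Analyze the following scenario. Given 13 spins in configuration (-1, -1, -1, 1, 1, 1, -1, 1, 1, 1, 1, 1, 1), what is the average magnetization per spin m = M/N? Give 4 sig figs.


Step 1: Count up spins (+1): 9, down spins (-1): 4
Step 2: Total magnetization M = 9 - 4 = 5
Step 3: m = M/N = 5/13 = 0.3846

0.3846


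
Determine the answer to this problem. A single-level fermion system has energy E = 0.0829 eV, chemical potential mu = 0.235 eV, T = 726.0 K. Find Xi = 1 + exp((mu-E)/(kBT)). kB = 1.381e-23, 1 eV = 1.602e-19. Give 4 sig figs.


Step 1: (mu - E) = 0.235 - 0.0829 = 0.1521 eV
Step 2: x = (mu-E)*eV/(kB*T) = 0.1521*1.602e-19/(1.381e-23*726.0) = 2.43
Step 3: exp(x) = 11.36
Step 4: Xi = 1 + 11.36 = 12.36

12.36
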